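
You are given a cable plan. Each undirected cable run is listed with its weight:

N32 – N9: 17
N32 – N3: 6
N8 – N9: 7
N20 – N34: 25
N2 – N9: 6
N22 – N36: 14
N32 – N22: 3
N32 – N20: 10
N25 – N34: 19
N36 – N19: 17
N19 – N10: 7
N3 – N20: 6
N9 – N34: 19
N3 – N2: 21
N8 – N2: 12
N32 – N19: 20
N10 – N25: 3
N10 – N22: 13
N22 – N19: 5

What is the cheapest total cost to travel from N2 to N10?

Candidate routes:
N2 → N3 → N32 → N22 → N19 → N10: 21+6+3+5+7 = 42
N2 → N9 → N32 → N22 → N19 → N10: 6+17+3+5+7 = 38
N2 → N9 → N32 → N22 → N10: 6+17+3+13 = 39
Cheapest is N2 → N9 → N32 → N22 → N19 → N10 at 38.

38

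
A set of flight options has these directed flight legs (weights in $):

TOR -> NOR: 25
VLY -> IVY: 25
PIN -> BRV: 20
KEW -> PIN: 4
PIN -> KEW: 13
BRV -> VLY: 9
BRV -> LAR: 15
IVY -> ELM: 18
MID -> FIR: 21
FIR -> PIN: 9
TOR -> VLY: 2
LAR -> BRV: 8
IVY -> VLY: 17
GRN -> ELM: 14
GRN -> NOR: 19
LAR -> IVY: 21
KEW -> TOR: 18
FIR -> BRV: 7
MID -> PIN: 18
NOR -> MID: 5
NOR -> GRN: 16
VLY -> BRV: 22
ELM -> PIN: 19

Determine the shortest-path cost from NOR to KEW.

Candidate routes:
NOR - MID - FIR - PIN - KEW: 5+21+9+13 = 48
NOR - MID - PIN - KEW: 5+18+13 = 36
NOR - GRN - ELM - PIN - KEW: 16+14+19+13 = 62
Cheapest is NOR - MID - PIN - KEW at $36.

$36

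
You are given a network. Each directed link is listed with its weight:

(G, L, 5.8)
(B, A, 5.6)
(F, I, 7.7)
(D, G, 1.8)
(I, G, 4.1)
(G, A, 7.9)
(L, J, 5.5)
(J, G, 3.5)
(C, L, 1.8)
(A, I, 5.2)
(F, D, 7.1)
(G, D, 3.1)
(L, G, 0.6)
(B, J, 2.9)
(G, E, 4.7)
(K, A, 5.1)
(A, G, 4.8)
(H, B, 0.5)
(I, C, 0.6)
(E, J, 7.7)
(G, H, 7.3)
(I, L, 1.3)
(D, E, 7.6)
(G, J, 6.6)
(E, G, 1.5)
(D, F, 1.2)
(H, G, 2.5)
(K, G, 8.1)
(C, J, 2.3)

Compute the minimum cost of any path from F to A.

Candidate routes:
F–I–C–L–G–A: 7.7+0.6+1.8+0.6+7.9 = 18.6
F–D–G–A: 7.1+1.8+7.9 = 16.8
F–I–L–G–A: 7.7+1.3+0.6+7.9 = 17.5
F–I–G–A: 7.7+4.1+7.9 = 19.7
Cheapest is F–D–G–A at 16.8.

16.8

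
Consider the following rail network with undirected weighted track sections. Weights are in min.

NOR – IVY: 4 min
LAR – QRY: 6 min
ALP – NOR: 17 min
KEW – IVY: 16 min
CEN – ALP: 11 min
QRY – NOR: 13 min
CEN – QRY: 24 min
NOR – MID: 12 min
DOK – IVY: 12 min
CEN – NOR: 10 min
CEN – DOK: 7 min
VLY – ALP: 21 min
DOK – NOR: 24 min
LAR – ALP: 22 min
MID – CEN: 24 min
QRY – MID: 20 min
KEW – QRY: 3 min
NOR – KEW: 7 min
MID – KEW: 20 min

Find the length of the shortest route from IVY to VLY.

Shortest distances from IVY:
IVY: 0
NOR: 4  (via IVY)
KEW: 11  (via NOR)
DOK: 12  (via IVY)
CEN: 14  (via NOR)
QRY: 14  (via KEW)
MID: 16  (via NOR)
LAR: 20  (via QRY)
ALP: 21  (via NOR)
VLY: 42  (via ALP)
Shortest route: IVY–NOR–ALP–VLY = 42 min.

42 min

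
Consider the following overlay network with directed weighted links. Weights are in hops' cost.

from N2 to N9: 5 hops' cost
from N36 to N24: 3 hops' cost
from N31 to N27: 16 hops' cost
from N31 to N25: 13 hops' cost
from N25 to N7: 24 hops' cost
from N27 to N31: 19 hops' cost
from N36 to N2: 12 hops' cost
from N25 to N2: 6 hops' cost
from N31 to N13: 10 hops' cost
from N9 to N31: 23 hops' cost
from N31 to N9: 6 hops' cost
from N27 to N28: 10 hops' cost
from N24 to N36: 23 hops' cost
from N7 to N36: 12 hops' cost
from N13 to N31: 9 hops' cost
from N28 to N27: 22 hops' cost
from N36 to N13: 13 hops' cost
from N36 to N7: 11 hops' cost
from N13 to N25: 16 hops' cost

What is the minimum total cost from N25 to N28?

60 hops' cost

Candidate routes:
N25 - N7 - N36 - N13 - N31 - N27 - N28: 24+12+13+9+16+10 = 84
N25 - N2 - N9 - N31 - N27 - N28: 6+5+23+16+10 = 60
N25 - N7 - N36 - N2 - N9 - N31 - N27 - N28: 24+12+12+5+23+16+10 = 102
Cheapest is N25 - N2 - N9 - N31 - N27 - N28 at 60 hops' cost.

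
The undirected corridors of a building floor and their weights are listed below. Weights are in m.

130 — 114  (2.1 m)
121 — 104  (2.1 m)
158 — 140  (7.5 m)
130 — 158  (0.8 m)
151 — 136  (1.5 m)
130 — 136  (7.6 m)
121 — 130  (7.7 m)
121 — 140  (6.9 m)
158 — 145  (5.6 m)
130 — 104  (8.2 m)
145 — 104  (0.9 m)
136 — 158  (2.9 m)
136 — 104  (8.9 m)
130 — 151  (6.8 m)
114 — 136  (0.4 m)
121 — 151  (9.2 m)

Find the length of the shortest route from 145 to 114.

8.5 m

Enumerating some paths:
145 → 158 → 136 → 114: 5.6+2.9+0.4 = 8.9
145 → 104 → 136 → 114: 0.9+8.9+0.4 = 10.2
145 → 104 → 130 → 114: 0.9+8.2+2.1 = 11.2
145 → 158 → 130 → 114: 5.6+0.8+2.1 = 8.5
Cheapest is 145 → 158 → 130 → 114 at 8.5 m.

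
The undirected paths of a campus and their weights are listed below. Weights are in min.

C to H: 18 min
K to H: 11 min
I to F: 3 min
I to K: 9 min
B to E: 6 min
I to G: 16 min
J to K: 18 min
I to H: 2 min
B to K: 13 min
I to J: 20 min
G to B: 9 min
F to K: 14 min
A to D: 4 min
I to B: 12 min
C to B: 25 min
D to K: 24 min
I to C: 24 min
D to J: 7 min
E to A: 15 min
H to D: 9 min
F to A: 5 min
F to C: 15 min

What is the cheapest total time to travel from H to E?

20 min

Running Dijkstra from H:
H: 0
I: 2  (via H)
F: 5  (via I)
D: 9  (via H)
A: 10  (via F)
K: 11  (via H)
B: 14  (via I)
J: 16  (via D)
C: 18  (via H)
G: 18  (via I)
E: 20  (via B)
Shortest route: H → I → B → E = 20 min.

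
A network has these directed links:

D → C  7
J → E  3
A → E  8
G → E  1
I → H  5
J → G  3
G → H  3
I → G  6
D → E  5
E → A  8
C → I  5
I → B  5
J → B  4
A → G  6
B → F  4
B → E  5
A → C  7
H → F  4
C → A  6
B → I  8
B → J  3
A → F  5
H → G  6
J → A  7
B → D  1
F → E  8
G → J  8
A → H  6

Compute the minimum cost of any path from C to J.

Shortest distances from C:
C: 0
I: 5  (via C)
A: 6  (via C)
B: 10  (via I)
H: 10  (via I)
D: 11  (via B)
F: 11  (via A)
G: 11  (via I)
E: 12  (via G)
J: 13  (via B)
Shortest route: C → I → B → J = 13.

13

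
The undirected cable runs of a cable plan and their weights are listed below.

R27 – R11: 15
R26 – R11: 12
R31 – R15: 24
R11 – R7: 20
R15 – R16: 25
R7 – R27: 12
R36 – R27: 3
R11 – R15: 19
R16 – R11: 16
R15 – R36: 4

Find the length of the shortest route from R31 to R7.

Settle nodes by increasing distance from R31:
R31: 0
R15: 24  (via R31)
R36: 28  (via R15)
R27: 31  (via R36)
R11: 43  (via R15)
R7: 43  (via R27)
Shortest route: R31 → R15 → R36 → R27 → R7 = 43.

43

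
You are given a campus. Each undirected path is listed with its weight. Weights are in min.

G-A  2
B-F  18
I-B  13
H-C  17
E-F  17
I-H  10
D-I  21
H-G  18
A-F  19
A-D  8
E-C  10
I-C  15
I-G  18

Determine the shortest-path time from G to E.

Compare a few routes:
G → I → C → E: 18+15+10 = 43
G → A → F → E: 2+19+17 = 38
The minimum is 38 min via G → A → F → E.

38 min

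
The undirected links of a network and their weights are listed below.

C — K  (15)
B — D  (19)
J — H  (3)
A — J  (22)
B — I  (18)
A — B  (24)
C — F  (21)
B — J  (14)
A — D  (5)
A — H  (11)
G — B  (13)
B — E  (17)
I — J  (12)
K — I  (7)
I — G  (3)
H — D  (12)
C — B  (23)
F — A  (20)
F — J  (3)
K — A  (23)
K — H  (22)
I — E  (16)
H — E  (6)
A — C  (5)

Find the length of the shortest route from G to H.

Enumerating some paths:
G–I–J–H: 3+12+3 = 18
G–I–E–H: 3+16+6 = 25
Cheapest is G–I–J–H at 18.

18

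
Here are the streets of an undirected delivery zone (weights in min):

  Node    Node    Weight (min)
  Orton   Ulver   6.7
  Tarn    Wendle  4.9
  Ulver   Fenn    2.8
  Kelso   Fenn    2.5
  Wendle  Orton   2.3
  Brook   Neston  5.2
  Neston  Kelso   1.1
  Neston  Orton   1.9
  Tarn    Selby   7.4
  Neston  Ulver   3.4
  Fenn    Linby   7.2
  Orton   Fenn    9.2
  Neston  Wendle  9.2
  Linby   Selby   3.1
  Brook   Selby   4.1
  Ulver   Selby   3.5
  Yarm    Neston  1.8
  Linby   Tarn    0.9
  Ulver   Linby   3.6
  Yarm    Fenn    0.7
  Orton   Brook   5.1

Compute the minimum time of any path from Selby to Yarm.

Enumerating some paths:
Selby → Linby → Ulver → Fenn → Yarm: 3.1+3.6+2.8+0.7 = 10.2
Selby → Ulver → Neston → Yarm: 3.5+3.4+1.8 = 8.7
Selby → Ulver → Fenn → Yarm: 3.5+2.8+0.7 = 7
The minimum is 7 min via Selby → Ulver → Fenn → Yarm.

7 min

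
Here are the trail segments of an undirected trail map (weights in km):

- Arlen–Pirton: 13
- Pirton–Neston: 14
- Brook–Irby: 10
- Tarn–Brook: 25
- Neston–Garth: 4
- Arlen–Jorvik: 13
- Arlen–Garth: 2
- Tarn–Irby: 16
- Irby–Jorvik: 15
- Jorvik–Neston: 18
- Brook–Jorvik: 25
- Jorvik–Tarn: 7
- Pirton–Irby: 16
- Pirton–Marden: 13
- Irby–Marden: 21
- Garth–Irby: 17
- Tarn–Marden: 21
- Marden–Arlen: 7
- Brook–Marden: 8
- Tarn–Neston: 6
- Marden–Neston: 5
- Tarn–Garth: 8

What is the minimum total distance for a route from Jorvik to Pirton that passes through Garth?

30 km

Shortest Jorvik→Garth: Jorvik → Tarn → Garth = 15
Best Garth to Pirton: Garth → Arlen → Pirton costing 15
Total via Garth: 15 + 15 = 30 km.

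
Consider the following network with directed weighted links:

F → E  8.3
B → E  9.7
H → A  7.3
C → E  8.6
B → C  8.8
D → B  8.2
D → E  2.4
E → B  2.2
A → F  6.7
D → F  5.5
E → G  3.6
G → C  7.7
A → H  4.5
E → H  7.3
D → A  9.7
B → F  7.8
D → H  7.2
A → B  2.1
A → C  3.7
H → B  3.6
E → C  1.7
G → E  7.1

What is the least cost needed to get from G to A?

21.7

Candidate routes:
G → C → E → H → A: 7.7+8.6+7.3+7.3 = 30.9
G → E → H → A: 7.1+7.3+7.3 = 21.7
Cheapest is G → E → H → A at 21.7.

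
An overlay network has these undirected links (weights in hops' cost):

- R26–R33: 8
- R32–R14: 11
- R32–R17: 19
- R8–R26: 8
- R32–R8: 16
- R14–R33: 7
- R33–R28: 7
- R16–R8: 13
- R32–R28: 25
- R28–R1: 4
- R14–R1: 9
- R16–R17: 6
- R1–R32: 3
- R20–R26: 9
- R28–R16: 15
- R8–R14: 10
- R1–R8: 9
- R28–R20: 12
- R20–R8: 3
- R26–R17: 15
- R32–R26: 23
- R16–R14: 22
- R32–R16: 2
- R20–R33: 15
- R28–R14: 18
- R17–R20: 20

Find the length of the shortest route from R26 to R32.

20 hops' cost

Running Dijkstra from R26:
R26: 0
R33: 8  (via R26)
R8: 8  (via R26)
R20: 9  (via R26)
R28: 15  (via R33)
R14: 15  (via R33)
R17: 15  (via R26)
R1: 17  (via R8)
R32: 20  (via R1)
Shortest route: R26–R8–R1–R32 = 20 hops' cost.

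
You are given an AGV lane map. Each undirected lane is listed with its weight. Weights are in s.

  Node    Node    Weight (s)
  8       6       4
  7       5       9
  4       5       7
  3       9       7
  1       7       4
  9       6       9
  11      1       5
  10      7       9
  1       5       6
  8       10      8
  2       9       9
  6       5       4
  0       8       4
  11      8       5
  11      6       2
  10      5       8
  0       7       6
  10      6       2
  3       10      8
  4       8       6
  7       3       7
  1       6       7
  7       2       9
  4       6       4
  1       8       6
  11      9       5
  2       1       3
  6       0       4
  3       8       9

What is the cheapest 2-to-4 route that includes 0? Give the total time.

Shortest 2→0: 2–1–7–0 = 13
Best 0 to 4: 0–6–4 costing 8
Total via 0: 13 + 8 = 21 s.

21 s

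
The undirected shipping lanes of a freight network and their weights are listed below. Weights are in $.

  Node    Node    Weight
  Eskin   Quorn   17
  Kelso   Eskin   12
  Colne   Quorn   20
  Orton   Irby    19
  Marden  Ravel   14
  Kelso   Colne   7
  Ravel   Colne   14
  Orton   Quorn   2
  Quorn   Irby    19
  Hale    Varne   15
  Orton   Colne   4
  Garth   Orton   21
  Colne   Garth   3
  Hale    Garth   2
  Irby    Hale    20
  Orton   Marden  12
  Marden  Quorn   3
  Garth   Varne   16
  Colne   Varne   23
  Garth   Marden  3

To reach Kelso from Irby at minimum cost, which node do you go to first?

Orton

Compare a few routes:
Irby - Orton - Colne - Kelso: 19+4+7 = 30
Irby - Hale - Garth - Colne - Kelso: 20+2+3+7 = 32
The minimum is $30 via Irby - Orton - Colne - Kelso.
So from Irby the first move is to Orton.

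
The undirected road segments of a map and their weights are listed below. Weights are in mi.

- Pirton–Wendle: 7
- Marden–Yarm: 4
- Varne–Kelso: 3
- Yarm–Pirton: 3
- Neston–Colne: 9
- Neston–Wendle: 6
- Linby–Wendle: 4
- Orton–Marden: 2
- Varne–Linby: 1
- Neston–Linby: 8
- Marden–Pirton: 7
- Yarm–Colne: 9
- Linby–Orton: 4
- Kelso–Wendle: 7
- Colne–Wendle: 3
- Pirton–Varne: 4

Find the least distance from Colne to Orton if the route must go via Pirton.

19 mi

Best Colne to Pirton: Colne–Wendle–Pirton costing 10
Shortest Pirton→Orton: Pirton–Varne–Linby–Orton = 9
Total via Pirton: 10 + 9 = 19 mi.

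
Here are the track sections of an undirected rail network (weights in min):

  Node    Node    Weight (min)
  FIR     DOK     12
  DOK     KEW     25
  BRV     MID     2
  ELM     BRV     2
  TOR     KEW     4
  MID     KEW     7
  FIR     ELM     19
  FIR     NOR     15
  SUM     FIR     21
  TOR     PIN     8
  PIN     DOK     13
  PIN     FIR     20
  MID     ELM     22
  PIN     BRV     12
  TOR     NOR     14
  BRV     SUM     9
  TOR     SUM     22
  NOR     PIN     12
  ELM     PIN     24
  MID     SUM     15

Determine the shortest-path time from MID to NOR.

Settle nodes by increasing distance from MID:
MID: 0
BRV: 2  (via MID)
ELM: 4  (via BRV)
KEW: 7  (via MID)
SUM: 11  (via BRV)
TOR: 11  (via KEW)
PIN: 14  (via BRV)
FIR: 23  (via ELM)
NOR: 25  (via TOR)
Shortest route: MID–KEW–TOR–NOR = 25 min.

25 min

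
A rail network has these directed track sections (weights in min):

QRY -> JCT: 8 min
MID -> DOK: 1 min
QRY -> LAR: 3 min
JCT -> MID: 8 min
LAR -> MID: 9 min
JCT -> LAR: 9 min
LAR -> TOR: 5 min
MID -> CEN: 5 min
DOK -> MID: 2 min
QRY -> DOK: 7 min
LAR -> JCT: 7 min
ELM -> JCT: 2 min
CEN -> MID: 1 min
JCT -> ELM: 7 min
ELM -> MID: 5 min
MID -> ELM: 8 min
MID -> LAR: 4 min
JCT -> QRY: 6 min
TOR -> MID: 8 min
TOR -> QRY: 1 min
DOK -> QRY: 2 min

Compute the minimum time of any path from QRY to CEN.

14 min

Enumerating some paths:
QRY–LAR–MID–CEN: 3+9+5 = 17
QRY–DOK–MID–CEN: 7+2+5 = 14
Cheapest is QRY–DOK–MID–CEN at 14 min.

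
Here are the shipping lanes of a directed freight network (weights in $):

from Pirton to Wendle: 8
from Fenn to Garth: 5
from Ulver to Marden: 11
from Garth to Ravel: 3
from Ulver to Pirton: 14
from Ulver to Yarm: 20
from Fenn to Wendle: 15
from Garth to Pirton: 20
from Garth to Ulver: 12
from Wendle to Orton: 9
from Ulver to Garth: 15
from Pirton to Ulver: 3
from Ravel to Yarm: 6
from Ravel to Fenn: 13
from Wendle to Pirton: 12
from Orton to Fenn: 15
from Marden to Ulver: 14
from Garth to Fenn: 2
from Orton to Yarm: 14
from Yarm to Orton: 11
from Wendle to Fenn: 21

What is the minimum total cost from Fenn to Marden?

$28

Compare a few routes:
Fenn–Garth–Pirton–Ulver–Marden: 5+20+3+11 = 39
Fenn–Wendle–Pirton–Ulver–Marden: 15+12+3+11 = 41
Fenn–Garth–Ulver–Marden: 5+12+11 = 28
The minimum is $28 via Fenn–Garth–Ulver–Marden.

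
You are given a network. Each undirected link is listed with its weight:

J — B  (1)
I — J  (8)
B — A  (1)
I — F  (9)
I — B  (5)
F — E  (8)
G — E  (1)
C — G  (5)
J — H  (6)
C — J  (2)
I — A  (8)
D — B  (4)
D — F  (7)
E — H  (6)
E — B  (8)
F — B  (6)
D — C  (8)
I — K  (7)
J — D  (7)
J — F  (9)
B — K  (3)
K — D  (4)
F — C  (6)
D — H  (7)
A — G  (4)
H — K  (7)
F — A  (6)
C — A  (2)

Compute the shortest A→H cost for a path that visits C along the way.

Shortest A→C: A → C = 2
Best C to H: C → J → H costing 8
Total via C: 2 + 8 = 10.

10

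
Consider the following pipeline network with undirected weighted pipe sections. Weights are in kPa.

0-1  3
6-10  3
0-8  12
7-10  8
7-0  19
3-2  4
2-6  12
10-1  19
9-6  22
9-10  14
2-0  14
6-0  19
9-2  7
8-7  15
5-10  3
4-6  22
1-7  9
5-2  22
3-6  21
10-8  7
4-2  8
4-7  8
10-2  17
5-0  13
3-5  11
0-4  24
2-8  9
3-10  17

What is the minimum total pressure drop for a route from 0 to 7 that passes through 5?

Shortest 0→5: 0–5 = 13
Shortest 5→7: 5–10–7 = 11
Total via 5: 13 + 11 = 24 kPa.

24 kPa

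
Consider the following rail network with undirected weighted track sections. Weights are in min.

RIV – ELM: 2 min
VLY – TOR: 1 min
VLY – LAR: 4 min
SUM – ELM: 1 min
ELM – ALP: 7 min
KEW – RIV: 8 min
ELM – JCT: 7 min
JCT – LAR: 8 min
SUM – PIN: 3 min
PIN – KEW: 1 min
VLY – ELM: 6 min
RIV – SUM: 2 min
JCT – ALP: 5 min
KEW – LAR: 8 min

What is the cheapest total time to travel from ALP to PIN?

Shortest distances from ALP:
ALP: 0
JCT: 5  (via ALP)
ELM: 7  (via ALP)
SUM: 8  (via ELM)
RIV: 9  (via ELM)
PIN: 11  (via SUM)
Shortest route: ALP–ELM–SUM–PIN = 11 min.

11 min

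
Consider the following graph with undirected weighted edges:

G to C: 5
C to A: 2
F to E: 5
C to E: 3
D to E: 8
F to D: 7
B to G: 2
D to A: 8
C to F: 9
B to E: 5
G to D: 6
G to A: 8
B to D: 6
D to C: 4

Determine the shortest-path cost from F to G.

12

Running Dijkstra from F:
F: 0
E: 5  (via F)
D: 7  (via F)
C: 8  (via E)
A: 10  (via C)
B: 10  (via E)
G: 12  (via B)
Shortest route: F → E → B → G = 12.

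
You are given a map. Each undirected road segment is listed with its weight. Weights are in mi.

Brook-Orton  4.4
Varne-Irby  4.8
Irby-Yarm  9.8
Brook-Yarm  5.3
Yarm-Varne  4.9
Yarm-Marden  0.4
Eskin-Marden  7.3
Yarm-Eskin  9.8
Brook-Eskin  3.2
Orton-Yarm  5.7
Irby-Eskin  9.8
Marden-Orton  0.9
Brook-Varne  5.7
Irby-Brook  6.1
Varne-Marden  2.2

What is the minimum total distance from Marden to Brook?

5.3 mi

Candidate routes:
Marden → Yarm → Brook: 0.4+5.3 = 5.7
Marden → Orton → Brook: 0.9+4.4 = 5.3
The minimum is 5.3 mi via Marden → Orton → Brook.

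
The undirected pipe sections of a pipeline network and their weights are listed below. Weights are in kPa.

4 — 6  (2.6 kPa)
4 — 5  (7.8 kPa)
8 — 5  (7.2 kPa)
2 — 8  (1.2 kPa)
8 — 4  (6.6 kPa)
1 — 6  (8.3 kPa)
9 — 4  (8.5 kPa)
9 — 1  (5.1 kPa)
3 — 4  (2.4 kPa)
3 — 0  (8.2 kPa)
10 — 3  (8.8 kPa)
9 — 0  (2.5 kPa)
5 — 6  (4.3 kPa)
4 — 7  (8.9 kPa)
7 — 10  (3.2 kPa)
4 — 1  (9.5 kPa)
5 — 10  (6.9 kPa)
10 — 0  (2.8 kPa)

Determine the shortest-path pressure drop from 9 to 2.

Shortest distances from 9:
9: 0
0: 2.5  (via 9)
1: 5.1  (via 9)
10: 5.3  (via 0)
4: 8.5  (via 9)
7: 8.5  (via 10)
3: 10.7  (via 0)
6: 11.1  (via 4)
5: 12.2  (via 10)
8: 15.1  (via 4)
2: 16.3  (via 8)
Shortest route: 9 → 4 → 8 → 2 = 16.3 kPa.

16.3 kPa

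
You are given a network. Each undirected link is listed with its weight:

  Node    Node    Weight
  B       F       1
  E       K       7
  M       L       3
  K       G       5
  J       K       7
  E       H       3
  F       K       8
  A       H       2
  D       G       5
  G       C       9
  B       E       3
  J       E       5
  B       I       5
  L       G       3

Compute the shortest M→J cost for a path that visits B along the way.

Shortest M→B: M–L–G–K–F–B = 20
Best B to J: B–E–J costing 8
Total via B: 20 + 8 = 28.

28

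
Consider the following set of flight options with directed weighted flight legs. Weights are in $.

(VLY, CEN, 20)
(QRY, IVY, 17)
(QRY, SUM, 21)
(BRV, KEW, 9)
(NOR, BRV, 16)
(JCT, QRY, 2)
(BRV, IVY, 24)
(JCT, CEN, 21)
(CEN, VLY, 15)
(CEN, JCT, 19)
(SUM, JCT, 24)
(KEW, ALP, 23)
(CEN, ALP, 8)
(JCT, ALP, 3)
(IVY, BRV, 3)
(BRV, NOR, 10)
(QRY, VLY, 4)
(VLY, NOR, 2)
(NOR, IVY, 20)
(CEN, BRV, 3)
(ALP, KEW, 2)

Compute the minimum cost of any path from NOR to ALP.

$48

Shortest distances from NOR:
NOR: 0
BRV: 16  (via NOR)
IVY: 20  (via NOR)
KEW: 25  (via BRV)
ALP: 48  (via KEW)
Shortest route: NOR → BRV → KEW → ALP = $48.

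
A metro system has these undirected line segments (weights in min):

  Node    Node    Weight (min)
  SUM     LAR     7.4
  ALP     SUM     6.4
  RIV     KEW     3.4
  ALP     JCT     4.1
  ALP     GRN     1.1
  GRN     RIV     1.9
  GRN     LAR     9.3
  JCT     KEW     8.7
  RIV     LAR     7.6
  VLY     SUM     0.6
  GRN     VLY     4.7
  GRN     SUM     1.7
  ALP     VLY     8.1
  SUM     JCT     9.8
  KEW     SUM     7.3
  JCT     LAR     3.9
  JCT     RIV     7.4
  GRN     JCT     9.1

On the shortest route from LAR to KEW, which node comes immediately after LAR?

RIV

Candidate routes:
LAR → JCT → ALP → GRN → RIV → KEW: 3.9+4.1+1.1+1.9+3.4 = 14.4
LAR → JCT → KEW: 3.9+8.7 = 12.6
LAR → RIV → KEW: 7.6+3.4 = 11
Cheapest is LAR → RIV → KEW at 11 min.
So from LAR the first move is to RIV.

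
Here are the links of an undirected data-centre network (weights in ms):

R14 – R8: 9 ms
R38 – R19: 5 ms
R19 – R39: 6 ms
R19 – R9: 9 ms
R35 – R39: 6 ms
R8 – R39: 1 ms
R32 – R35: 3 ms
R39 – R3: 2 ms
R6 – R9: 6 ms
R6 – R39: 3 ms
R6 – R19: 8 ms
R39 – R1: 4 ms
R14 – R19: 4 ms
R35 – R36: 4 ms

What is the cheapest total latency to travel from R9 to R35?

Candidate routes:
R9–R19–R39–R35: 9+6+6 = 21
R9–R6–R39–R35: 6+3+6 = 15
R9–R6–R19–R39–R35: 6+8+6+6 = 26
R9–R19–R6–R39–R35: 9+8+3+6 = 26
Cheapest is R9–R6–R39–R35 at 15 ms.

15 ms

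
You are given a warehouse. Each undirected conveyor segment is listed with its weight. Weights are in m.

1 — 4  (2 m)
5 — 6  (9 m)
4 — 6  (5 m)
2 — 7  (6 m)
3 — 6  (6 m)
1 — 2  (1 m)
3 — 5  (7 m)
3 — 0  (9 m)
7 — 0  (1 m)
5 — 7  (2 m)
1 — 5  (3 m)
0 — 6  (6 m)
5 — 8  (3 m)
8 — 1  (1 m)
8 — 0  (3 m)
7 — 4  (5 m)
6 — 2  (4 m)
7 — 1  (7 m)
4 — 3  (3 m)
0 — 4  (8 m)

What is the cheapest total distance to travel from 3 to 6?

Running Dijkstra from 3:
3: 0
4: 3  (via 3)
1: 5  (via 4)
2: 6  (via 1)
6: 6  (via 3)
Shortest route: 3 → 6 = 6 m.

6 m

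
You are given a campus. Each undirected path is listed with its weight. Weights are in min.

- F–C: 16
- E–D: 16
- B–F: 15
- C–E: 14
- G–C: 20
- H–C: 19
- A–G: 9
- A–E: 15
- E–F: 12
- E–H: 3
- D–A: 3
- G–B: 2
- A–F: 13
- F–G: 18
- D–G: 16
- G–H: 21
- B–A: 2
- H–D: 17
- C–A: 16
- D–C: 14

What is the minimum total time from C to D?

Settle nodes by increasing distance from C:
C: 0
D: 14  (via C)
Shortest route: C–D = 14 min.

14 min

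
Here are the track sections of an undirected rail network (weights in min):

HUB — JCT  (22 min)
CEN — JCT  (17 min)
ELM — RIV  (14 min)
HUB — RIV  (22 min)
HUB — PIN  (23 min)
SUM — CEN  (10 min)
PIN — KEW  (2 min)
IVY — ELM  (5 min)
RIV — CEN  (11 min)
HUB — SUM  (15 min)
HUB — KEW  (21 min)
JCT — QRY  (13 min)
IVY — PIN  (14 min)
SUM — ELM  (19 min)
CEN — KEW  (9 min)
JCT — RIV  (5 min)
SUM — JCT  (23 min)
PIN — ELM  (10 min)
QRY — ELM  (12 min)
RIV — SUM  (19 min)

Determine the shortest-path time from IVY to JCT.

Running Dijkstra from IVY:
IVY: 0
ELM: 5  (via IVY)
PIN: 14  (via IVY)
KEW: 16  (via PIN)
QRY: 17  (via ELM)
RIV: 19  (via ELM)
JCT: 24  (via RIV)
Shortest route: IVY–ELM–RIV–JCT = 24 min.

24 min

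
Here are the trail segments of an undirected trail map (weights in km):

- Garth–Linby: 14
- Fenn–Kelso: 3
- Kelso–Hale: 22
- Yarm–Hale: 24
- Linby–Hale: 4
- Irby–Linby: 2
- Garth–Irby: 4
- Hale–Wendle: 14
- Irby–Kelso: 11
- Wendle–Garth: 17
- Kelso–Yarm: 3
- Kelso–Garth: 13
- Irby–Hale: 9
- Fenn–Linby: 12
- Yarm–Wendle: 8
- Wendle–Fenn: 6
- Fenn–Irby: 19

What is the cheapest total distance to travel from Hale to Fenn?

16 km

Enumerating some paths:
Hale → Linby → Irby → Kelso → Fenn: 4+2+11+3 = 20
Hale → Linby → Fenn: 4+12 = 16
The minimum is 16 km via Hale → Linby → Fenn.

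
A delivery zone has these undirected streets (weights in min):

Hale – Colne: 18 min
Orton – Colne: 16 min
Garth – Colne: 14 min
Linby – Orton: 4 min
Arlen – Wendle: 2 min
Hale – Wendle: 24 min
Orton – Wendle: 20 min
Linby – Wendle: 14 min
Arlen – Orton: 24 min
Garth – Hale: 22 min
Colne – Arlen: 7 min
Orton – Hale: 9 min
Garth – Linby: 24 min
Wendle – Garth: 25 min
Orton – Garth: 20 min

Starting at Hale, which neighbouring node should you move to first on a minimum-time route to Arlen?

Colne

Enumerating some paths:
Hale - Wendle - Arlen: 24+2 = 26
Hale - Colne - Arlen: 18+7 = 25
Cheapest is Hale - Colne - Arlen at 25 min.
So from Hale the first move is to Colne.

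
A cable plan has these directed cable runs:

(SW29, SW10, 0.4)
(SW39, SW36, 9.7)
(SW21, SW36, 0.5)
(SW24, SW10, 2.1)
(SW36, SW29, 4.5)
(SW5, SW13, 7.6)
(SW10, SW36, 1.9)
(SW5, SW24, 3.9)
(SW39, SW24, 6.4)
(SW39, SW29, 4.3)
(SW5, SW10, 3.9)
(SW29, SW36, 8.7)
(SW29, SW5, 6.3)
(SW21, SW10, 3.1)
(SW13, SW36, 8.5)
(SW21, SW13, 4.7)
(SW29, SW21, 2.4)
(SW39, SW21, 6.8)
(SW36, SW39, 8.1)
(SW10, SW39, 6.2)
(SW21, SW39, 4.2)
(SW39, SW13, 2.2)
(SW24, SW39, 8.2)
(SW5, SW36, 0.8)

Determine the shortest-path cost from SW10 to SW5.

Compare a few routes:
SW10–SW36–SW29–SW5: 1.9+4.5+6.3 = 12.7
SW10–SW39–SW29–SW5: 6.2+4.3+6.3 = 16.8
SW10–SW36–SW39–SW29–SW5: 1.9+8.1+4.3+6.3 = 20.6
The minimum is 12.7 via SW10–SW36–SW29–SW5.

12.7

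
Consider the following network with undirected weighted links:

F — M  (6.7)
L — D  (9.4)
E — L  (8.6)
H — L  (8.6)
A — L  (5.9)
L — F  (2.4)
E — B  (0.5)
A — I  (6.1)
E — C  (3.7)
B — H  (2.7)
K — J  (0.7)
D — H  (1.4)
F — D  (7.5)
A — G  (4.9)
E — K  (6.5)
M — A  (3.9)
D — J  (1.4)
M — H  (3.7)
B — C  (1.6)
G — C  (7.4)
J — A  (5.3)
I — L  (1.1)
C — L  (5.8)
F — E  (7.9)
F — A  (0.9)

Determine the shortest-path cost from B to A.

9.3

Candidate routes:
B - E - F - A: 0.5+7.9+0.9 = 9.3
B - H - M - A: 2.7+3.7+3.9 = 10.3
Cheapest is B - E - F - A at 9.3.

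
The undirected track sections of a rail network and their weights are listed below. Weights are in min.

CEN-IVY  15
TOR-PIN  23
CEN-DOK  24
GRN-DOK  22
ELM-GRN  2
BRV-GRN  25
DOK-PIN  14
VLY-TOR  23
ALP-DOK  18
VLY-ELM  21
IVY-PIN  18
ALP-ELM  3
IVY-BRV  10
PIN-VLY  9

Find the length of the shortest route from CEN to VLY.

Enumerating some paths:
CEN → IVY → PIN → VLY: 15+18+9 = 42
CEN → DOK → PIN → VLY: 24+14+9 = 47
Cheapest is CEN → IVY → PIN → VLY at 42 min.

42 min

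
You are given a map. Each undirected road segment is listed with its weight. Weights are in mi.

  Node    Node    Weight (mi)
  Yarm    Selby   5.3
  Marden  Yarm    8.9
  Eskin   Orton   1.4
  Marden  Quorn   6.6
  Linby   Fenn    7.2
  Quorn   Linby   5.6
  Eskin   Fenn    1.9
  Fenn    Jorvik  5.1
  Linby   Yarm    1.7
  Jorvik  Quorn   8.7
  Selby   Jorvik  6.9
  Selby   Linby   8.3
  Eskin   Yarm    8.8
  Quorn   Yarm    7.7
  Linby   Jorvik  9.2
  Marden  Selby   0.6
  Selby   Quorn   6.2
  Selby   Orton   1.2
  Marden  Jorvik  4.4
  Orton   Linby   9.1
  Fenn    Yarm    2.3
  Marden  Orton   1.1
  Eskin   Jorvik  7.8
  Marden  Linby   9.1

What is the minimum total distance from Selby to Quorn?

6.2 mi

Compare a few routes:
Selby → Orton → Marden → Quorn: 1.2+1.1+6.6 = 8.9
Selby → Yarm → Linby → Quorn: 5.3+1.7+5.6 = 12.6
Selby → Quorn: 6.2 = 6.2
Selby → Marden → Quorn: 0.6+6.6 = 7.2
Cheapest is Selby → Quorn at 6.2 mi.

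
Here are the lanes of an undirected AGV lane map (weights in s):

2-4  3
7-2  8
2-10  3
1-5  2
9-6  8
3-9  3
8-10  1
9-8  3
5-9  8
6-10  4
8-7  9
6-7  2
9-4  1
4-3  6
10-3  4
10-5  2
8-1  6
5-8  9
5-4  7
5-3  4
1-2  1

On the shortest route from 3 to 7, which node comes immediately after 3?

Candidate routes:
3 → 9 → 8 → 10 → 6 → 7: 3+3+1+4+2 = 13
3 → 5 → 10 → 6 → 7: 4+2+4+2 = 12
3 → 10 → 6 → 7: 4+4+2 = 10
3 → 9 → 6 → 7: 3+8+2 = 13
The minimum is 10 s via 3 → 10 → 6 → 7.
So from 3 the first move is to 10.

10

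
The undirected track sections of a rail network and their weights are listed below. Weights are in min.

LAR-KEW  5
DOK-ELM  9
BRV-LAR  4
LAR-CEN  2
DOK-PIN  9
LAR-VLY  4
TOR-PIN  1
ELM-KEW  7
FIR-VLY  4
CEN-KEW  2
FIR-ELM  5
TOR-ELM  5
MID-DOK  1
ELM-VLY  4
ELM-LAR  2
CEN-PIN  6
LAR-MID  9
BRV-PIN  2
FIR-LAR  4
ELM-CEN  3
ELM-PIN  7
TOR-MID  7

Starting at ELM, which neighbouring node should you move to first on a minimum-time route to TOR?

TOR

Compare a few routes:
ELM - TOR: 5 = 5
ELM - LAR - BRV - PIN - TOR: 2+4+2+1 = 9
ELM - CEN - PIN - TOR: 3+6+1 = 10
ELM - PIN - TOR: 7+1 = 8
Cheapest is ELM - TOR at 5 min.
So from ELM the first move is to TOR.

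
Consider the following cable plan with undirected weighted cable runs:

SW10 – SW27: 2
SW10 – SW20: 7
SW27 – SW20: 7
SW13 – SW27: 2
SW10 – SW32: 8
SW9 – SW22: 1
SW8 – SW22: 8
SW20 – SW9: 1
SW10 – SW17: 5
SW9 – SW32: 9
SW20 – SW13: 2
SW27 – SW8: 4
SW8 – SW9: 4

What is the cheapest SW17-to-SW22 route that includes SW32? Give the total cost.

Best SW17 to SW32: SW17 → SW10 → SW32 costing 13
Best SW32 to SW22: SW32 → SW9 → SW22 costing 10
Total via SW32: 13 + 10 = 23.

23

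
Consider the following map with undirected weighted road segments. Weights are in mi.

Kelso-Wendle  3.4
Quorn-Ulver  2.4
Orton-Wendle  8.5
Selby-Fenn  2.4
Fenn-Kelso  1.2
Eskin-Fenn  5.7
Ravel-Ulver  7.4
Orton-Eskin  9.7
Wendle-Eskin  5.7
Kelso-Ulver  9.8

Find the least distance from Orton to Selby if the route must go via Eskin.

Best Orton to Eskin: Orton–Eskin costing 9.7
Shortest Eskin→Selby: Eskin–Fenn–Selby = 8.1
Total via Eskin: 9.7 + 8.1 = 17.8 mi.

17.8 mi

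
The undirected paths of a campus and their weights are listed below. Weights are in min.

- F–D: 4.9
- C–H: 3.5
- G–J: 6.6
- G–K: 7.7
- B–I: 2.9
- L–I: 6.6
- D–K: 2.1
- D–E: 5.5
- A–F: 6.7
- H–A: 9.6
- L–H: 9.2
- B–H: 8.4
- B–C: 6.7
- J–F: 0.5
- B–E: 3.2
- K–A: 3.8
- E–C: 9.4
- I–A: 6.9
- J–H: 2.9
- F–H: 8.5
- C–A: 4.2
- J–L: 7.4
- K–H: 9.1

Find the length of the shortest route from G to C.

13 min

Compare a few routes:
G–J–H–C: 6.6+2.9+3.5 = 13
G–K–A–C: 7.7+3.8+4.2 = 15.7
G–J–F–H–C: 6.6+0.5+8.5+3.5 = 19.1
G–J–F–A–C: 6.6+0.5+6.7+4.2 = 18
Cheapest is G–J–H–C at 13 min.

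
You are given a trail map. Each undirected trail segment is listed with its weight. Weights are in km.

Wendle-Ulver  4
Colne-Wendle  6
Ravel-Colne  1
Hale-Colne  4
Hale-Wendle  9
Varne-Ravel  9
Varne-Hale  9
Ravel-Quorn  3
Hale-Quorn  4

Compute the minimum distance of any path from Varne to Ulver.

20 km

Enumerating some paths:
Varne → Hale → Colne → Wendle → Ulver: 9+4+6+4 = 23
Varne → Hale → Wendle → Ulver: 9+9+4 = 22
Varne → Ravel → Colne → Wendle → Ulver: 9+1+6+4 = 20
The minimum is 20 km via Varne → Ravel → Colne → Wendle → Ulver.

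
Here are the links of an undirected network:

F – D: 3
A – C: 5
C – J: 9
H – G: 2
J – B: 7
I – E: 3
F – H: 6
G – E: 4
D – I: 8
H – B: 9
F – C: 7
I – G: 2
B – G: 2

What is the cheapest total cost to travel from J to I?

11

Compare a few routes:
J → B → H → G → I: 7+9+2+2 = 20
J → B → G → I: 7+2+2 = 11
J → B → G → E → I: 7+2+4+3 = 16
Cheapest is J → B → G → I at 11.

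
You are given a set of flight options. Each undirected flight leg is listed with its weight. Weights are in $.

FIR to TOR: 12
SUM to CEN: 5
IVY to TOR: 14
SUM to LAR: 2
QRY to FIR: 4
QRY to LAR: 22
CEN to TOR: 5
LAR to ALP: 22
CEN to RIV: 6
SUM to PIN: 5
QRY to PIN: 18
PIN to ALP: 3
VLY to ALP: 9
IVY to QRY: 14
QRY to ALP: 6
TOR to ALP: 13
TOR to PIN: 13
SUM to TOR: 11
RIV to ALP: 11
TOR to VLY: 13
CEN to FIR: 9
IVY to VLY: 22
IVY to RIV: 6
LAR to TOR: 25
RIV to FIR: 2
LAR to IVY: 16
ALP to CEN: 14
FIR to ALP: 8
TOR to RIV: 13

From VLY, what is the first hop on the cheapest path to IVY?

Compare a few routes:
VLY - IVY: 22 = 22
VLY - ALP - RIV - IVY: 9+11+6 = 26
VLY - ALP - FIR - RIV - IVY: 9+8+2+6 = 25
The minimum is $22 via VLY - IVY.
So from VLY the first move is to IVY.

IVY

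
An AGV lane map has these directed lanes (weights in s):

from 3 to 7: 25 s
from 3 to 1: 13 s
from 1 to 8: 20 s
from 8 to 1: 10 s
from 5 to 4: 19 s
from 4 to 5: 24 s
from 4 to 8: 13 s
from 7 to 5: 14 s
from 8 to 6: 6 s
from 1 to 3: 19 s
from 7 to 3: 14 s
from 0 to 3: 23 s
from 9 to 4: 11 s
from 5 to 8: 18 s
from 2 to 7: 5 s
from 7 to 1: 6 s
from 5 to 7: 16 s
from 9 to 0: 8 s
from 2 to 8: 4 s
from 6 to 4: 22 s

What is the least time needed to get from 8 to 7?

Enumerating some paths:
8 - 6 - 4 - 5 - 7: 6+22+24+16 = 68
8 - 1 - 3 - 7: 10+19+25 = 54
Cheapest is 8 - 1 - 3 - 7 at 54 s.

54 s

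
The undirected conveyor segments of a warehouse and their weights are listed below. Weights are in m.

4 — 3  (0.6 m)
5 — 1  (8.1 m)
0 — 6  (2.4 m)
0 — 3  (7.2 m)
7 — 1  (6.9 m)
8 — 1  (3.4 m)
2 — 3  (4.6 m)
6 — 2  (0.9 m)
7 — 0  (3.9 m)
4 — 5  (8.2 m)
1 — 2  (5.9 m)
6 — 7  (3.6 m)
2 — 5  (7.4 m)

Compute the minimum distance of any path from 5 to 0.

10.7 m

Candidate routes:
5–2–6–7–0: 7.4+0.9+3.6+3.9 = 15.8
5–2–6–0: 7.4+0.9+2.4 = 10.7
Cheapest is 5–2–6–0 at 10.7 m.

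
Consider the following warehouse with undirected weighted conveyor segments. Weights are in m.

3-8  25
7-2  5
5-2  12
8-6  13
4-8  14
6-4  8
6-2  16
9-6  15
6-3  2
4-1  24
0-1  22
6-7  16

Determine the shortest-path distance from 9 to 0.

Compare a few routes:
9 → 6 → 8 → 4 → 1 → 0: 15+13+14+24+22 = 88
9 → 6 → 3 → 8 → 4 → 1 → 0: 15+2+25+14+24+22 = 102
9 → 6 → 4 → 1 → 0: 15+8+24+22 = 69
The minimum is 69 m via 9 → 6 → 4 → 1 → 0.

69 m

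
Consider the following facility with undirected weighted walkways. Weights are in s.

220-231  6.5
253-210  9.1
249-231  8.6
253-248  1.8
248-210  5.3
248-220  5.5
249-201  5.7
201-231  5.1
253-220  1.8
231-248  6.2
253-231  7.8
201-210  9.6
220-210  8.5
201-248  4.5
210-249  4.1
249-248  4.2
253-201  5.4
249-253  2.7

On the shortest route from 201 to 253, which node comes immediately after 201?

253

Compare a few routes:
201 - 248 - 253: 4.5+1.8 = 6.3
201 - 249 - 253: 5.7+2.7 = 8.4
201 - 253: 5.4 = 5.4
Cheapest is 201 - 253 at 5.4 s.
So from 201 the first move is to 253.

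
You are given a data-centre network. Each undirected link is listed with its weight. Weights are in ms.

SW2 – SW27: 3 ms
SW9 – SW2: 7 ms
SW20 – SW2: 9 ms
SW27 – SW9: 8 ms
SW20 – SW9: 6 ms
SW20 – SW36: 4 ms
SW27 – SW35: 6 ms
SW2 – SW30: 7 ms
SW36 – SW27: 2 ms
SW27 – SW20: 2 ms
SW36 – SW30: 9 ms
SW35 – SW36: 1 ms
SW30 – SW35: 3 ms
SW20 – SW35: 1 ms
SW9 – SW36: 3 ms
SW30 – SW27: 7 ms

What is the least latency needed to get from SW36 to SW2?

5 ms

Enumerating some paths:
SW36–SW35–SW20–SW27–SW2: 1+1+2+3 = 7
SW36–SW20–SW27–SW2: 4+2+3 = 9
SW36–SW27–SW2: 2+3 = 5
Cheapest is SW36–SW27–SW2 at 5 ms.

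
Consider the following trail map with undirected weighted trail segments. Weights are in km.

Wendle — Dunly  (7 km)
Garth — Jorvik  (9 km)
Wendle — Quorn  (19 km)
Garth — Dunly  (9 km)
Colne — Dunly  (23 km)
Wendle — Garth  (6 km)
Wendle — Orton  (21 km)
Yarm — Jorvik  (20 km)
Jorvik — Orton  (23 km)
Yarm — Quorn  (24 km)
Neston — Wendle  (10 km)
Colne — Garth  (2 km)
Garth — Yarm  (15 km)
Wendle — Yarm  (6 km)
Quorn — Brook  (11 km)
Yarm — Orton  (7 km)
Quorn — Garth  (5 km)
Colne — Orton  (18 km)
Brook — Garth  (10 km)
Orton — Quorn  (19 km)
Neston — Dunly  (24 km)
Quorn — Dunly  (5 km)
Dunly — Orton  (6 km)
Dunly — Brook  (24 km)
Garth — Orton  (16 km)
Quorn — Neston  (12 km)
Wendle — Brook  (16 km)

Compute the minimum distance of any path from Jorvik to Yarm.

Enumerating some paths:
Jorvik - Garth - Wendle - Yarm: 9+6+6 = 21
Jorvik - Yarm: 20 = 20
The minimum is 20 km via Jorvik - Yarm.

20 km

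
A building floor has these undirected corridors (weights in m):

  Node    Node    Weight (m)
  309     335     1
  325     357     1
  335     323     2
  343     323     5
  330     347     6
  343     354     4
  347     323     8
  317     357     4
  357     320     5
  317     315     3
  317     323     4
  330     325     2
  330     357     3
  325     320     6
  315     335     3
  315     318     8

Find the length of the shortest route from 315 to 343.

Candidate routes:
315 → 335 → 323 → 343: 3+2+5 = 10
315 → 317 → 323 → 343: 3+4+5 = 12
The minimum is 10 m via 315 → 335 → 323 → 343.

10 m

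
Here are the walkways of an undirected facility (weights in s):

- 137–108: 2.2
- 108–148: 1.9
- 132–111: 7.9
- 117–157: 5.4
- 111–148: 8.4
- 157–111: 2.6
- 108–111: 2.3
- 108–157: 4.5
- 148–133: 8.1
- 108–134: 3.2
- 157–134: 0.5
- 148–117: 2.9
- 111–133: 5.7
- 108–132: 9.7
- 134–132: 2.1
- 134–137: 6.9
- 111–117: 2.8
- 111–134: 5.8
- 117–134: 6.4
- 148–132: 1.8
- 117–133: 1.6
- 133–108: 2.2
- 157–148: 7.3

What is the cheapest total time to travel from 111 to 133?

4.4 s

Shortest distances from 111:
111: 0
108: 2.3  (via 111)
157: 2.6  (via 111)
117: 2.8  (via 111)
134: 3.1  (via 157)
148: 4.2  (via 108)
133: 4.4  (via 117)
Shortest route: 111–117–133 = 4.4 s.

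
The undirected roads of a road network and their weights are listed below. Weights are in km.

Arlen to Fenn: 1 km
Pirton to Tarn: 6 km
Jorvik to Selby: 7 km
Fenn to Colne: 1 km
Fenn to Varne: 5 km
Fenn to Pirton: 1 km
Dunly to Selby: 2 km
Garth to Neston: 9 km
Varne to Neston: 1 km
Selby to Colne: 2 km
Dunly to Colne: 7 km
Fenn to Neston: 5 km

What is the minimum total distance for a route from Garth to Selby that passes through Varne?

18 km

Best Garth to Varne: Garth–Neston–Varne costing 10
Shortest Varne→Selby: Varne–Fenn–Colne–Selby = 8
Total via Varne: 10 + 8 = 18 km.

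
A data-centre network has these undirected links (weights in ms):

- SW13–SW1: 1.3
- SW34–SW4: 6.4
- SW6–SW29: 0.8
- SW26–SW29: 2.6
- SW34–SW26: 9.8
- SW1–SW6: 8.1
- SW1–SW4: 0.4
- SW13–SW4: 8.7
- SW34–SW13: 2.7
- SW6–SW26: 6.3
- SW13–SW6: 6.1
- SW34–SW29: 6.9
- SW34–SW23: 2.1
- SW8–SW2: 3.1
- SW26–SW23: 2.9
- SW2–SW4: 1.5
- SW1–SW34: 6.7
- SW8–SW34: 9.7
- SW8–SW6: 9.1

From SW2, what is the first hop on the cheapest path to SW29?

Enumerating some paths:
SW2 - SW4 - SW1 - SW13 - SW6 - SW29: 1.5+0.4+1.3+6.1+0.8 = 10.1
SW2 - SW4 - SW1 - SW13 - SW34 - SW29: 1.5+0.4+1.3+2.7+6.9 = 12.8
SW2 - SW4 - SW1 - SW6 - SW29: 1.5+0.4+8.1+0.8 = 10.8
The minimum is 10.1 ms via SW2 - SW4 - SW1 - SW13 - SW6 - SW29.
So from SW2 the first move is to SW4.

SW4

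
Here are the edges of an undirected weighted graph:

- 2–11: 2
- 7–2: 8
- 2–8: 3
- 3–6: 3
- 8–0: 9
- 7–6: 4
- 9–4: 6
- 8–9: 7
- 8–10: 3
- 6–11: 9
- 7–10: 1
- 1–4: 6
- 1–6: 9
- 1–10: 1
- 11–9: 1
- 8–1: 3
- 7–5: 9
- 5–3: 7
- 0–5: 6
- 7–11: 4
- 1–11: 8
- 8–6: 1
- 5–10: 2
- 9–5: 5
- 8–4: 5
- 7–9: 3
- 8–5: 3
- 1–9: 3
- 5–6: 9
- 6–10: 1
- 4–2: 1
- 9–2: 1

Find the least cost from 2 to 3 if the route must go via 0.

24

Shortest 2→0: 2 → 8 → 0 = 12
Shortest 0→3: 0 → 5 → 10 → 6 → 3 = 12
Total via 0: 12 + 12 = 24.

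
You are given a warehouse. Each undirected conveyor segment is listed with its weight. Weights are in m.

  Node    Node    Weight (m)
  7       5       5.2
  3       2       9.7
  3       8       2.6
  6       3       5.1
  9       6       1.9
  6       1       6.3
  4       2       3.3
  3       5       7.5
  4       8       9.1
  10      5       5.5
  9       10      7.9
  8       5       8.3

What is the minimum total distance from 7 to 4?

Compare a few routes:
7 → 5 → 8 → 3 → 2 → 4: 5.2+8.3+2.6+9.7+3.3 = 29.1
7 → 5 → 3 → 8 → 4: 5.2+7.5+2.6+9.1 = 24.4
7 → 5 → 8 → 4: 5.2+8.3+9.1 = 22.6
7 → 5 → 3 → 2 → 4: 5.2+7.5+9.7+3.3 = 25.7
Cheapest is 7 → 5 → 8 → 4 at 22.6 m.

22.6 m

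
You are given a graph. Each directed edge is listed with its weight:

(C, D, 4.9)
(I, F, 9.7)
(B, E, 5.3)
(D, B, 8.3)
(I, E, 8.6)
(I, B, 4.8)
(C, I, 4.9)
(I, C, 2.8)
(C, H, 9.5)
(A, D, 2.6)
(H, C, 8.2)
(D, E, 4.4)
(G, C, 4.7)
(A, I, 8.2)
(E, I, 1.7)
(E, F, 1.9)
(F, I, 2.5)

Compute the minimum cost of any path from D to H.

Enumerating some paths:
D - E - I - C - H: 4.4+1.7+2.8+9.5 = 18.4
D - E - F - I - C - H: 4.4+1.9+2.5+2.8+9.5 = 21.1
The minimum is 18.4 via D - E - I - C - H.

18.4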